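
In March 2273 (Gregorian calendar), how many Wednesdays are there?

March 2273 has 31 days and begins on Saturday.
The first Wednesday is March 5.
Wednesdays fall on 5, 12, 19, 26 — that's 4.

4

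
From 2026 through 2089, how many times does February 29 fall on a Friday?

Leap years in 2026–2089: 16 of them.
Feb 29 weekday advances by 5 (mod 7) from one leap year to the next four years later (or differs when a century non-leap intervenes).
Leap-day weekdays: 2028:Tue 2032:Sun 2036:Fri✓ 2040:Wed 2044:Mon 2048:Sat 2052:Thu 2056:Tue 2060:Sun 2064:Fri✓ 2068:Wed 2072:Mon 2076:Sat 2080:Thu 2084:Tue 2088:Sun
Friday: 2036, 2064 → 2.

2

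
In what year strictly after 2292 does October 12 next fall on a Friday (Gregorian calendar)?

2294

From one year to the next, a fixed date's weekday advances by 1, or by 2 when a Feb 29 lies between the two dates.
2292: October 12 is Wednesday.
2293: Thursday (+1)
2294: Friday (+1)
October 12 falls on a Friday in 2294.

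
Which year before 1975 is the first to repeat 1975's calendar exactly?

Two years share a calendar iff Jan 1 falls on the same weekday and both are leap or both are common. 1975: Jan 1 is Wednesday, common year.
1974: Jan 1 Tuesday, common
1973: Jan 1 Monday, common
1972: Jan 1 Saturday, leap
1971: Jan 1 Friday, common
1970: Jan 1 Thursday, common
1969: Jan 1 Wednesday, common
1969 matches on both conditions.

1969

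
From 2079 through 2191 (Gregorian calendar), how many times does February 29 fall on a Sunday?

Leap years in 2079–2191: 27 of them.
Feb 29 weekday advances by 5 (mod 7) from one leap year to the next four years later (or differs when a century non-leap intervenes).
Leap-day weekdays: 2080:Thu 2084:Tue 2088:Sun✓ 2092:Fri 2096:Wed 2104:Fri 2108:Wed 2112:Mon 2116:Sat 2120:Thu 2124:Tue 2128:Sun✓ 2132:Fri 2136:Wed 2140:Mon 2144:Sat 2148:Thu 2152:Tue 2156:Sun✓ 2160:Fri 2164:Wed 2168:Mon 2172:Sat 2176:Thu 2180:Tue 2184:Sun✓ 2188:Fri
Sunday: 2088, 2128, 2156, 2184 → 4.

4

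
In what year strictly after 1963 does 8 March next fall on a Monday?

From one year to the next, a fixed date's weekday advances by 1, or by 2 when a Feb 29 lies between the two dates.
1963: March 8 is Friday.
1964: Sunday (+2)
1965: Monday (+1)
8 March falls on a Monday in 1965.

1965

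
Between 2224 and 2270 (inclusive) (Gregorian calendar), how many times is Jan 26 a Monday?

7

Track Jan 26's weekday year by year (advancing +1, or +2 across a Feb 29):
  2224: Mon ✓  2225: Wed (+2)  2226: Thu (+1)  2227: Fri (+1)  2228: Sat (+1)
  2229: Mon (+2) ✓  2230: Tue (+1)  2231: Wed (+1)  2232: Thu (+1)  2233: Sat (+2)
  2234: Sun (+1)  2235: Mon (+1) ✓  2236: Tue (+1)  2237: Thu (+2)  … (19 more years) …
  2257: Mon (+2) ✓  2258: Tue (+1)  2259: Wed (+1)  2260: Thu (+1)  2261: Sat (+2)
  2262: Sun (+1)  2263: Mon (+1) ✓  2264: Tue (+1)  2265: Thu (+2)  2266: Fri (+1)
  2267: Sat (+1)  2268: Sun (+1)  2269: Tue (+2)  2270: Wed (+1)
Monday years: 2224, 2229, 2235, 2246, 2252, 2257, 2263 — 7 in total.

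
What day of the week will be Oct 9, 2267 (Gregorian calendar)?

January 1, 2267 is a Tuesday.
October 9 is day 282 of the year, i.e. 281 days after Jan 1.
281 mod 7 = 1, so advance 1 weekday from Tuesday: Wednesday.

Wednesday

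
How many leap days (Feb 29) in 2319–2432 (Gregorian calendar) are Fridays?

Leap years in 2319–2432: 29 of them.
Feb 29 weekday advances by 5 (mod 7) from one leap year to the next four years later (or differs when a century non-leap intervenes).
Leap-day weekdays: 2320:Sun 2324:Fri✓ 2328:Wed 2332:Mon 2336:Sat 2340:Thu 2344:Tue 2348:Sun 2352:Fri✓ 2356:Wed 2360:Mon 2364:Sat 2368:Thu …(3 more)… 2384:Wed 2388:Mon 2392:Sat 2396:Thu 2400:Tue 2404:Sun 2408:Fri✓ 2412:Wed 2416:Mon 2420:Sat 2424:Thu 2428:Tue 2432:Sun
Friday: 2324, 2352, 2380, 2408 → 4.

4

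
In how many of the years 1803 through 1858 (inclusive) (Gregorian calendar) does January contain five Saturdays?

January has 31 days; it has five Saturdays when Saturday falls among the first (month-length − 28) days — i.e. when January 1 is one of Saturday/Friday/Thursday.
January 1 by year: 1803:Sat✓ 1804:Sun 1805:Tue 1806:Wed 1807:Thu✓ 1808:Fri✓ 1809:Sun 1810:Mon 1811:Tue 1812:Wed 1813:Fri✓ 1814:Sat✓ 1815:Sun 1816:Mon 1817:Wed …(26 more)… 1844:Mon 1845:Wed 1846:Thu✓ 1847:Fri✓ 1848:Sat✓ 1849:Mon 1850:Tue 1851:Wed 1852:Thu✓ 1853:Sat✓ 1854:Sun 1855:Mon 1856:Tue 1857:Thu✓ 1858:Fri✓
Years with five Saturdays: 1803, 1807, 1808, 1813, 1814, 1818, 1819, 1820, 1824, 1825, 1829, 1830, 1831, 1835, 1836, 1841, 1842, 1846, 1847, 1848, 1852, 1853, 1857, 1858 → 24.

24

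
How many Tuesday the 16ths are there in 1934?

Check the 16th of each month of 1934: Jan 16: Tue, Feb 16: Fri, Mar 16: Fri, Apr 16: Mon, May 16: Wed, Jun 16: Sat, Jul 16: Mon, Aug 16: Thu, Sep 16: Sun, Oct 16: Tue, Nov 16: Fri, Dec 16: Sun.
Tuesday occurs in January, October — 2 months.

2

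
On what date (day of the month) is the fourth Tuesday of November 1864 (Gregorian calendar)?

22

November 1, 1864 is a Tuesday, so the first Tuesday is the 1st.
The fourth Tuesday is 1 + 21 = 22.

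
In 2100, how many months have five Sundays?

A month of length L has five Sundays iff its first Sunday is on day ≤ L−28 (so day 1–3 in a 31-day month, 1–2 in a 30-day month, day 1 in a leap February).
Checking each month of 2100: Jan starts Fri (31d) ✓; Feb starts Mon (28d); Mar starts Mon (31d); Apr starts Thu (30d); May starts Sat (31d) ✓; Jun starts Tue (30d); Jul starts Thu (31d); Aug starts Sun (31d) ✓; Sep starts Wed (30d); Oct starts Fri (31d) ✓; Nov starts Mon (30d); Dec starts Wed (31d).
Five-Sunday months: January, May, August, October → 4.

4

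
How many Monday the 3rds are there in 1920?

1

Check the 3rd of each month of 1920: Jan 3: Sat, Feb 3: Tue, Mar 3: Wed, Apr 3: Sat, May 3: Mon, Jun 3: Thu, Jul 3: Sat, Aug 3: Tue, Sep 3: Fri, Oct 3: Sun, Nov 3: Wed, Dec 3: Fri.
Monday occurs in May — 1 month.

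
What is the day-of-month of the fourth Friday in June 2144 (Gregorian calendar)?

June 1, 2144 is a Monday, so the first Friday is the 5th.
The fourth Friday is 5 + 21 = 26.

26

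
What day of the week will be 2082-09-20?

January 1, 2082 is a Thursday.
September 20 is day 263 of the year, i.e. 262 days after Jan 1.
262 mod 7 = 3, so advance 3 weekdays from Thursday: Sunday.

Sunday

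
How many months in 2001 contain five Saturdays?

4

A month of length L has five Saturdays iff its first Saturday is on day ≤ L−28 (so day 1–3 in a 31-day month, 1–2 in a 30-day month, day 1 in a leap February).
Checking each month of 2001: Jan starts Mon (31d); Feb starts Thu (28d); Mar starts Thu (31d) ✓; Apr starts Sun (30d); May starts Tue (31d); Jun starts Fri (30d) ✓; Jul starts Sun (31d); Aug starts Wed (31d); Sep starts Sat (30d) ✓; Oct starts Mon (31d); Nov starts Thu (30d); Dec starts Sat (31d) ✓.
Five-Saturday months: March, June, September, December → 4.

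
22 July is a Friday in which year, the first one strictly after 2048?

From one year to the next, a fixed date's weekday advances by 1, or by 2 when a Feb 29 lies between the two dates.
2048: July 22 is Wednesday.
2049: Thursday (+1)
2050: Friday (+1)
22 July falls on a Friday in 2050.

2050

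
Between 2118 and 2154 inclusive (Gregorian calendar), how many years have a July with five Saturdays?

July has 31 days; it has five Saturdays when Saturday falls among the first (month-length − 28) days — i.e. when July 1 is one of Saturday/Friday/Thursday.
July 1 by year: 2118:Fri✓ 2119:Sat✓ 2120:Mon 2121:Tue 2122:Wed 2123:Thu✓ 2124:Sat✓ 2125:Sun 2126:Mon 2127:Tue 2128:Thu✓ 2129:Fri✓ 2130:Sat✓ 2131:Sun 2132:Tue …(7 more)… 2140:Fri✓ 2141:Sat✓ 2142:Sun 2143:Mon 2144:Wed 2145:Thu✓ 2146:Fri✓ 2147:Sat✓ 2148:Mon 2149:Tue 2150:Wed 2151:Thu✓ 2152:Sat✓ 2153:Sun 2154:Mon
Years with five Saturdays: 2118, 2119, 2123, 2124, 2128, 2129, 2130, 2134, 2135, 2140, 2141, 2145, 2146, 2147, 2151, 2152 → 16.

16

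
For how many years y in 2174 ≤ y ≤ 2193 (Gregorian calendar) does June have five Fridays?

6

June has 30 days; it has five Fridays when Friday falls among the first (month-length − 28) days — i.e. when June 1 is one of Friday/Thursday.
June 1 by year: 2174:Wed 2175:Thu✓ 2176:Sat 2177:Sun 2178:Mon 2179:Tue 2180:Thu✓ 2181:Fri✓ 2182:Sat 2183:Sun 2184:Tue 2185:Wed 2186:Thu✓ 2187:Fri✓ 2188:Sun 2189:Mon 2190:Tue 2191:Wed 2192:Fri✓ 2193:Sat
Years with five Fridays: 2175, 2180, 2181, 2186, 2187, 2192 → 6.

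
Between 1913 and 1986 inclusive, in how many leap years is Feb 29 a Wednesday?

Leap years in 1913–1986: 18 of them.
Feb 29 weekday advances by 5 (mod 7) from one leap year to the next four years later (or differs when a century non-leap intervenes).
Leap-day weekdays: 1916:Tue 1920:Sun 1924:Fri 1928:Wed✓ 1932:Mon 1936:Sat 1940:Thu 1944:Tue 1948:Sun 1952:Fri 1956:Wed✓ 1960:Mon 1964:Sat 1968:Thu 1972:Tue 1976:Sun 1980:Fri 1984:Wed✓
Wednesday: 1928, 1956, 1984 → 3.

3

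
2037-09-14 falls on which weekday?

Monday

January 1, 2037 is a Thursday.
September 14 is day 257 of the year, i.e. 256 days after Jan 1.
256 mod 7 = 4, so advance 4 weekdays from Thursday: Monday.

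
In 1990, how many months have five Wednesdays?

4

A month of length L has five Wednesdays iff its first Wednesday is on day ≤ L−28 (so day 1–3 in a 31-day month, 1–2 in a 30-day month, day 1 in a leap February).
Checking each month of 1990: Jan starts Mon (31d) ✓; Feb starts Thu (28d); Mar starts Thu (31d); Apr starts Sun (30d); May starts Tue (31d) ✓; Jun starts Fri (30d); Jul starts Sun (31d); Aug starts Wed (31d) ✓; Sep starts Sat (30d); Oct starts Mon (31d) ✓; Nov starts Thu (30d); Dec starts Sat (31d).
Five-Wednesday months: January, May, August, October → 4.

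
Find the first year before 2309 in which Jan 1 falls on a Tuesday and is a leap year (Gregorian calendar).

Jan 1 advances by 2 weekdays after a leap year and by 1 after a common year.
2309: Jan 1 is Friday.
2308: Wednesday (leap)
2307: Tuesday
2306: Monday
2305: Sunday
2304: Friday (leap)
2303: Thursday
2302: Wednesday
2301: Tuesday
2300: Monday
2299: Sunday
2298: Saturday
2297: Friday
2296: Wednesday (leap)
2295: Tuesday
2294: Monday
2293: Sunday
2292: Friday (leap)
2291: Thursday
2290: Wednesday
2289: Tuesday
2288: Sunday (leap)
2287: Saturday
2286: Friday
2285: Thursday
2284: Tuesday (leap)
2284 begins on a Tuesday and is a leap year.

2284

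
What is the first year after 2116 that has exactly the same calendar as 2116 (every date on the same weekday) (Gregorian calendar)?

2144

Two years share a calendar iff Jan 1 falls on the same weekday and both are leap or both are common. 2116: Jan 1 is Wednesday, leap year.
2117: Jan 1 Friday, common
2118: Jan 1 Saturday, common
2119: Jan 1 Sunday, common
2120: Jan 1 Monday, leap
2121: Jan 1 Wednesday, common
2122: Jan 1 Thursday, common
2123: Jan 1 Friday, common
2124: Jan 1 Saturday, leap
2125: Jan 1 Monday, common
2126: Jan 1 Tuesday, common
2127: Jan 1 Wednesday, common
2128: Jan 1 Thursday, leap
2129: Jan 1 Saturday, common
2130: Jan 1 Sunday, common
2131: Jan 1 Monday, common
2132: Jan 1 Tuesday, leap
2133: Jan 1 Thursday, common
2134: Jan 1 Friday, common
2135: Jan 1 Saturday, common
2136: Jan 1 Sunday, leap
2137: Jan 1 Tuesday, common
2138: Jan 1 Wednesday, common
2139: Jan 1 Thursday, common
2140: Jan 1 Friday, leap
2141: Jan 1 Sunday, common
2142: Jan 1 Monday, common
2143: Jan 1 Tuesday, common
2144: Jan 1 Wednesday, leap
2144 matches on both conditions.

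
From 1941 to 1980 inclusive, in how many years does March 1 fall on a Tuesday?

Track March 1's weekday year by year (advancing +1, or +2 across a Feb 29):
  1941: Sat  1942: Sun (+1)  1943: Mon (+1)  1944: Wed (+2)  1945: Thu (+1)
  1946: Fri (+1)  1947: Sat (+1)  1948: Mon (+2)  1949: Tue (+1) ✓  1950: Wed (+1)
  1951: Thu (+1)  1952: Sat (+2)  1953: Sun (+1)  1954: Mon (+1)  … (12 more years) …
  1967: Wed (+1)  1968: Fri (+2)  1969: Sat (+1)  1970: Sun (+1)  1971: Mon (+1)
  1972: Wed (+2)  1973: Thu (+1)  1974: Fri (+1)  1975: Sat (+1)  1976: Mon (+2)
  1977: Tue (+1) ✓  1978: Wed (+1)  1979: Thu (+1)  1980: Sat (+2)
Tuesday years: 1949, 1955, 1960, 1966, 1977 — 5 in total.

5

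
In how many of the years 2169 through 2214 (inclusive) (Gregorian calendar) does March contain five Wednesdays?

19

March has 31 days; it has five Wednesdays when Wednesday falls among the first (month-length − 28) days — i.e. when March 1 is one of Wednesday/Tuesday/Monday.
March 1 by year: 2169:Wed✓ 2170:Thu 2171:Fri 2172:Sun 2173:Mon✓ 2174:Tue✓ 2175:Wed✓ 2176:Fri 2177:Sat 2178:Sun 2179:Mon✓ 2180:Wed✓ 2181:Thu 2182:Fri 2183:Sat …(16 more)… 2200:Sat 2201:Sun 2202:Mon✓ 2203:Tue✓ 2204:Thu 2205:Fri 2206:Sat 2207:Sun 2208:Tue✓ 2209:Wed✓ 2210:Thu 2211:Fri 2212:Sun 2213:Mon✓ 2214:Tue✓
Years with five Wednesdays: 2169, 2173, 2174, 2175, 2179, 2180, 2184, 2185, 2186, 2190, 2191, 2196, 2197, 2202, 2203, 2208, 2209, 2213, 2214 → 19.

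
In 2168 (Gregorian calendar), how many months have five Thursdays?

A month of length L has five Thursdays iff its first Thursday is on day ≤ L−28 (so day 1–3 in a 31-day month, 1–2 in a 30-day month, day 1 in a leap February).
Checking each month of 2168: Jan starts Fri (31d); Feb starts Mon (29d); Mar starts Tue (31d) ✓; Apr starts Fri (30d); May starts Sun (31d); Jun starts Wed (30d) ✓; Jul starts Fri (31d); Aug starts Mon (31d); Sep starts Thu (30d) ✓; Oct starts Sat (31d); Nov starts Tue (30d); Dec starts Thu (31d) ✓.
Five-Thursday months: March, June, September, December → 4.

4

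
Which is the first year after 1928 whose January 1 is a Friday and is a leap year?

Jan 1 advances by 2 weekdays after a leap year and by 1 after a common year.
1928: Jan 1 is Sunday (leap).
1929: Tuesday
1930: Wednesday
1931: Thursday
1932: Friday (leap)
1932 begins on a Friday and is a leap year.

1932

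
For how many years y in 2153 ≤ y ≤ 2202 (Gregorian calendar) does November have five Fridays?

November has 30 days; it has five Fridays when Friday falls among the first (month-length − 28) days — i.e. when November 1 is one of Friday/Thursday.
November 1 by year: 2153:Thu✓ 2154:Fri✓ 2155:Sat 2156:Mon 2157:Tue 2158:Wed 2159:Thu✓ 2160:Sat 2161:Sun 2162:Mon 2163:Tue 2164:Thu✓ 2165:Fri✓ 2166:Sat 2167:Sun …(20 more)… 2188:Sat 2189:Sun 2190:Mon 2191:Tue 2192:Thu✓ 2193:Fri✓ 2194:Sat 2195:Sun 2196:Tue 2197:Wed 2198:Thu✓ 2199:Fri✓ 2200:Sat 2201:Sun 2202:Mon
Years with five Fridays: 2153, 2154, 2159, 2164, 2165, 2170, 2171, 2176, 2181, 2182, 2187, 2192, 2193, 2198, 2199 → 15.

15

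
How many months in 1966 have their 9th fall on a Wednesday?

3

Check the 9th of each month of 1966: Jan 9: Sun, Feb 9: Wed, Mar 9: Wed, Apr 9: Sat, May 9: Mon, Jun 9: Thu, Jul 9: Sat, Aug 9: Tue, Sep 9: Fri, Oct 9: Sun, Nov 9: Wed, Dec 9: Fri.
Wednesday occurs in February, March, November — 3 months.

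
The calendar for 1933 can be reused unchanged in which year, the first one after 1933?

1939

Two years share a calendar iff Jan 1 falls on the same weekday and both are leap or both are common. 1933: Jan 1 is Sunday, common year.
1934: Jan 1 Monday, common
1935: Jan 1 Tuesday, common
1936: Jan 1 Wednesday, leap
1937: Jan 1 Friday, common
1938: Jan 1 Saturday, common
1939: Jan 1 Sunday, common
1939 matches on both conditions.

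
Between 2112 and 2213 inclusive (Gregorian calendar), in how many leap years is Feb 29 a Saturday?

4

Leap years in 2112–2213: 25 of them.
Feb 29 weekday advances by 5 (mod 7) from one leap year to the next four years later (or differs when a century non-leap intervenes).
Leap-day weekdays: 2112:Mon 2116:Sat✓ 2120:Thu 2124:Tue 2128:Sun 2132:Fri 2136:Wed 2140:Mon 2144:Sat✓ 2148:Thu 2152:Tue 2156:Sun 2160:Fri 2164:Wed 2168:Mon 2172:Sat✓ 2176:Thu 2180:Tue 2184:Sun 2188:Fri 2192:Wed 2196:Mon 2204:Wed 2208:Mon 2212:Sat✓
Saturday: 2116, 2144, 2172, 2212 → 4.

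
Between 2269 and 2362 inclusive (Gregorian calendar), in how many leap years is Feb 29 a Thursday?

Leap years in 2269–2362: 22 of them.
Feb 29 weekday advances by 5 (mod 7) from one leap year to the next four years later (or differs when a century non-leap intervenes).
Leap-day weekdays: 2272:Thu✓ 2276:Tue 2280:Sun 2284:Fri 2288:Wed 2292:Mon 2296:Sat 2304:Mon 2308:Sat 2312:Thu✓ 2316:Tue 2320:Sun 2324:Fri 2328:Wed 2332:Mon 2336:Sat 2340:Thu✓ 2344:Tue 2348:Sun 2352:Fri 2356:Wed 2360:Mon
Thursday: 2272, 2312, 2340 → 3.

3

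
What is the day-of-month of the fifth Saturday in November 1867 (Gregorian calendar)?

30

November 1, 1867 is a Friday, so the first Saturday is the 2nd.
The fifth Saturday is 2 + 28 = 30.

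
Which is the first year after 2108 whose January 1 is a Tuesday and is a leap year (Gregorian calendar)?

Jan 1 advances by 2 weekdays after a leap year and by 1 after a common year.
2108: Jan 1 is Sunday (leap).
2109: Tuesday
2110: Wednesday
2111: Thursday
2112: Friday (leap)
2113: Sunday
2114: Monday
2115: Tuesday
2116: Wednesday (leap)
2117: Friday
2118: Saturday
2119: Sunday
2120: Monday (leap)
2121: Wednesday
2122: Thursday
2123: Friday
2124: Saturday (leap)
2125: Monday
2126: Tuesday
2127: Wednesday
2128: Thursday (leap)
2129: Saturday
2130: Sunday
2131: Monday
2132: Tuesday (leap)
2132 begins on a Tuesday and is a leap year.

2132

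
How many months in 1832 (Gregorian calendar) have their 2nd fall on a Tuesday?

Check the 2nd of each month of 1832: Jan 2: Mon, Feb 2: Thu, Mar 2: Fri, Apr 2: Mon, May 2: Wed, Jun 2: Sat, Jul 2: Mon, Aug 2: Thu, Sep 2: Sun, Oct 2: Tue, Nov 2: Fri, Dec 2: Sun.
Tuesday occurs in October — 1 month.

1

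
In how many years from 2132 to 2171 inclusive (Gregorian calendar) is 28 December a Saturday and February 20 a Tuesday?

1

Check each year's weekday for 28 December and February 20:
  2132: Sun/Wed  2133: Mon/Fri  2134: Tue/Sat  2135: Wed/Sun  2136: Fri/Mon  2137: Sat/Wed  2138: Sun/Thu  2139: Mon/Fri  2140: Wed/Sat  2141: Thu/Mon  2142: Fri/Tue  2143: Sat/Wed  2144: Mon/Thu  2145: Tue/Sat  …(12 more)…  2158: Thu/Mon  2159: Fri/Tue  2160: Sun/Wed  2161: Mon/Fri  2162: Tue/Sat  2163: Wed/Sun  2164: Fri/Mon  2165: Sat/Wed  2166: Sun/Thu  2167: Mon/Fri  2168: Wed/Sat  2169: Thu/Mon  2170: Fri/Tue  2171: Sat/Wed
Both conditions hold in: 2148 — 1.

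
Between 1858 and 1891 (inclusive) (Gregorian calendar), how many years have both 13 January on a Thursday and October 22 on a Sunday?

1

Check each year's weekday for 13 January and October 22:
  1858: Wed/Fri  1859: Thu/Sat  1860: Fri/Mon  1861: Sun/Tue  1862: Mon/Wed  1863: Tue/Thu  1864: Wed/Sat  1865: Fri/Sun  1866: Sat/Mon  1867: Sun/Tue  1868: Mon/Thu  1869: Wed/Fri  1870: Thu/Sat  1871: Fri/Sun  …(6 more)…  1878: Sun/Tue  1879: Mon/Wed  1880: Tue/Fri  1881: Thu/Sat  1882: Fri/Sun  1883: Sat/Mon  1884: Sun/Wed  1885: Tue/Thu  1886: Wed/Fri  1887: Thu/Sat  1888: Fri/Mon  1889: Sun/Tue  1890: Mon/Wed  1891: Tue/Thu
Both conditions hold in: 1876 — 1.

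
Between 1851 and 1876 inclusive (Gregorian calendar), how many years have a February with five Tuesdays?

February has 28 days (29 in leap years); it has five Tuesdays when Tuesday falls among the first (month-length − 28) days — i.e. when February 1 is Tuesday in a leap year (never in a common year).
February 1 by year: 1851:Sat 1852:Sun 1853:Tue 1854:Wed 1855:Thu 1856:Fri 1857:Sun 1858:Mon 1859:Tue 1860:Wed 1861:Fri 1862:Sat 1863:Sun 1864:Mon 1865:Wed 1866:Thu 1867:Fri 1868:Sat 1869:Mon 1870:Tue 1871:Wed 1872:Thu 1873:Sat 1874:Sun 1875:Mon 1876:Tue✓
Years with five Tuesdays: 1876 → 1.

1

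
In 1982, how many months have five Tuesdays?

4

A month of length L has five Tuesdays iff its first Tuesday is on day ≤ L−28 (so day 1–3 in a 31-day month, 1–2 in a 30-day month, day 1 in a leap February).
Checking each month of 1982: Jan starts Fri (31d); Feb starts Mon (28d); Mar starts Mon (31d) ✓; Apr starts Thu (30d); May starts Sat (31d); Jun starts Tue (30d) ✓; Jul starts Thu (31d); Aug starts Sun (31d) ✓; Sep starts Wed (30d); Oct starts Fri (31d); Nov starts Mon (30d) ✓; Dec starts Wed (31d).
Five-Tuesday months: March, June, August, November → 4.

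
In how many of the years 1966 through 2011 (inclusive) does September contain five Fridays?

September has 30 days; it has five Fridays when Friday falls among the first (month-length − 28) days — i.e. when September 1 is one of Friday/Thursday.
September 1 by year: 1966:Thu✓ 1967:Fri✓ 1968:Sun 1969:Mon 1970:Tue 1971:Wed 1972:Fri✓ 1973:Sat 1974:Sun 1975:Mon 1976:Wed 1977:Thu✓ 1978:Fri✓ 1979:Sat 1980:Mon …(16 more)… 1997:Mon 1998:Tue 1999:Wed 2000:Fri✓ 2001:Sat 2002:Sun 2003:Mon 2004:Wed 2005:Thu✓ 2006:Fri✓ 2007:Sat 2008:Mon 2009:Tue 2010:Wed 2011:Thu✓
Years with five Fridays: 1966, 1967, 1972, 1977, 1978, 1983, 1988, 1989, 1994, 1995, 2000, 2005, 2006, 2011 → 14.

14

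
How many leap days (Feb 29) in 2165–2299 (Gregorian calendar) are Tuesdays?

Leap years in 2165–2299: 32 of them.
Feb 29 weekday advances by 5 (mod 7) from one leap year to the next four years later (or differs when a century non-leap intervenes).
Leap-day weekdays: 2168:Mon 2172:Sat 2176:Thu 2180:Tue✓ 2184:Sun 2188:Fri 2192:Wed 2196:Mon 2204:Wed 2208:Mon 2212:Sat 2216:Thu 2220:Tue✓ …(6 more)… 2248:Tue✓ 2252:Sun 2256:Fri 2260:Wed 2264:Mon 2268:Sat 2272:Thu 2276:Tue✓ 2280:Sun 2284:Fri 2288:Wed 2292:Mon 2296:Sat
Tuesday: 2180, 2220, 2248, 2276 → 4.

4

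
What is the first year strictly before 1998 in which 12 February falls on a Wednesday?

1997

From one year to the next, a fixed date's weekday advances by 1, or by 2 when a Feb 29 lies between the two dates.
1998: February 12 is Thursday.
1997: Wednesday (−1)
12 February falls on a Wednesday in 1997.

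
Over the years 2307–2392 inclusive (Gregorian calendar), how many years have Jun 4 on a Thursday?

Track Jun 4's weekday year by year (advancing +1, or +2 across a Feb 29):
  2307: Tue  2308: Thu (+2) ✓  2309: Fri (+1)  2310: Sat (+1)  2311: Sun (+1)
  2312: Tue (+2)  2313: Wed (+1)  2314: Thu (+1) ✓  2315: Fri (+1)  2316: Sun (+2)
  2317: Mon (+1)  2318: Tue (+1)  2319: Wed (+1)  2320: Fri (+2)  … (58 more years) …
  2379: Mon (+1)  2380: Wed (+2)  2381: Thu (+1) ✓  2382: Fri (+1)  2383: Sat (+1)
  2384: Mon (+2)  2385: Tue (+1)  2386: Wed (+1)  2387: Thu (+1) ✓  2388: Sat (+2)
  2389: Sun (+1)  2390: Mon (+1)  2391: Tue (+1)  2392: Thu (+2) ✓
Thursday years: 2308, 2314, 2325, 2331, 2336, 2342, 2353, 2359, 2364, 2370, 2381, 2387, 2392 — 13 in total.

13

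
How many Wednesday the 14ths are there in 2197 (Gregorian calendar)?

1

Check the 14th of each month of 2197: Jan 14: Sat, Feb 14: Tue, Mar 14: Tue, Apr 14: Fri, May 14: Sun, Jun 14: Wed, Jul 14: Fri, Aug 14: Mon, Sep 14: Thu, Oct 14: Sat, Nov 14: Tue, Dec 14: Thu.
Wednesday occurs in June — 1 month.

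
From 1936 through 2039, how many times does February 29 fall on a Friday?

4

Leap years in 1936–2039: 26 of them.
Feb 29 weekday advances by 5 (mod 7) from one leap year to the next four years later (or differs when a century non-leap intervenes).
Leap-day weekdays: 1936:Sat 1940:Thu 1944:Tue 1948:Sun 1952:Fri✓ 1956:Wed 1960:Mon 1964:Sat 1968:Thu 1972:Tue 1976:Sun 1980:Fri✓ 1984:Wed 1988:Mon 1992:Sat 1996:Thu 2000:Tue 2004:Sun 2008:Fri✓ 2012:Wed 2016:Mon 2020:Sat 2024:Thu 2028:Tue 2032:Sun 2036:Fri✓
Friday: 1952, 1980, 2008, 2036 → 4.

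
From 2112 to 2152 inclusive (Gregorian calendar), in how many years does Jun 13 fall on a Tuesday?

7

Track Jun 13's weekday year by year (advancing +1, or +2 across a Feb 29):
  2112: Mon  2113: Tue (+1) ✓  2114: Wed (+1)  2115: Thu (+1)  2116: Sat (+2)
  2117: Sun (+1)  2118: Mon (+1)  2119: Tue (+1) ✓  2120: Thu (+2)  2121: Fri (+1)
  2122: Sat (+1)  2123: Sun (+1)  2124: Tue (+2) ✓  2125: Wed (+1)  … (13 more years) …
  2139: Sat (+1)  2140: Mon (+2)  2141: Tue (+1) ✓  2142: Wed (+1)  2143: Thu (+1)
  2144: Sat (+2)  2145: Sun (+1)  2146: Mon (+1)  2147: Tue (+1) ✓  2148: Thu (+2)
  2149: Fri (+1)  2150: Sat (+1)  2151: Sun (+1)  2152: Tue (+2) ✓
Tuesday years: 2113, 2119, 2124, 2130, 2141, 2147, 2152 — 7 in total.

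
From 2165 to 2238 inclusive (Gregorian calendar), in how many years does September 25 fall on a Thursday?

11

Track September 25's weekday year by year (advancing +1, or +2 across a Feb 29):
  2165: Wed  2166: Thu (+1) ✓  2167: Fri (+1)  2168: Sun (+2)  2169: Mon (+1)
  2170: Tue (+1)  2171: Wed (+1)  2172: Fri (+2)  2173: Sat (+1)  2174: Sun (+1)
  2175: Mon (+1)  2176: Wed (+2)  2177: Thu (+1) ✓  2178: Fri (+1)  … (46 more years) …
  2225: Sun (+1)  2226: Mon (+1)  2227: Tue (+1)  2228: Thu (+2) ✓  2229: Fri (+1)
  2230: Sat (+1)  2231: Sun (+1)  2232: Tue (+2)  2233: Wed (+1)  2234: Thu (+1) ✓
  2235: Fri (+1)  2236: Sun (+2)  2237: Mon (+1)  2238: Tue (+1)
Thursday years: 2166, 2177, 2183, 2188, 2194, 2200, 2206, 2217, 2223, 2228, 2234 — 11 in total.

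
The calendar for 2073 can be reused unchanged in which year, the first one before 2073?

2062

Two years share a calendar iff Jan 1 falls on the same weekday and both are leap or both are common. 2073: Jan 1 is Sunday, common year.
2072: Jan 1 Friday, leap
2071: Jan 1 Thursday, common
2070: Jan 1 Wednesday, common
2069: Jan 1 Tuesday, common
2068: Jan 1 Sunday, leap
2067: Jan 1 Saturday, common
2066: Jan 1 Friday, common
2065: Jan 1 Thursday, common
2064: Jan 1 Tuesday, leap
2063: Jan 1 Monday, common
2062: Jan 1 Sunday, common
2062 matches on both conditions.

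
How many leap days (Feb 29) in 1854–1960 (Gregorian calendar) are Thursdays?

3

Leap years in 1854–1960: 26 of them.
Feb 29 weekday advances by 5 (mod 7) from one leap year to the next four years later (or differs when a century non-leap intervenes).
Leap-day weekdays: 1856:Fri 1860:Wed 1864:Mon 1868:Sat 1872:Thu✓ 1876:Tue 1880:Sun 1884:Fri 1888:Wed 1892:Mon 1896:Sat 1904:Mon 1908:Sat 1912:Thu✓ 1916:Tue 1920:Sun 1924:Fri 1928:Wed 1932:Mon 1936:Sat 1940:Thu✓ 1944:Tue 1948:Sun 1952:Fri 1956:Wed 1960:Mon
Thursday: 1872, 1912, 1940 → 3.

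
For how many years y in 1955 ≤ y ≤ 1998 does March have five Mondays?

18

March has 31 days; it has five Mondays when Monday falls among the first (month-length − 28) days — i.e. when March 1 is one of Monday/Sunday/Saturday.
March 1 by year: 1955:Tue 1956:Thu 1957:Fri 1958:Sat✓ 1959:Sun✓ 1960:Tue 1961:Wed 1962:Thu 1963:Fri 1964:Sun✓ 1965:Mon✓ 1966:Tue 1967:Wed 1968:Fri 1969:Sat✓ …(14 more)… 1984:Thu 1985:Fri 1986:Sat✓ 1987:Sun✓ 1988:Tue 1989:Wed 1990:Thu 1991:Fri 1992:Sun✓ 1993:Mon✓ 1994:Tue 1995:Wed 1996:Fri 1997:Sat✓ 1998:Sun✓
Years with five Mondays: 1958, 1959, 1964, 1965, 1969, 1970, 1971, 1975, 1976, 1980, 1981, 1982, 1986, 1987, 1992, 1993, 1997, 1998 → 18.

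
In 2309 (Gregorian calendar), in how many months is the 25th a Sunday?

Check the 25th of each month of 2309: Jan 25: Mon, Feb 25: Thu, Mar 25: Thu, Apr 25: Sun, May 25: Tue, Jun 25: Fri, Jul 25: Sun, Aug 25: Wed, Sep 25: Sat, Oct 25: Mon, Nov 25: Thu, Dec 25: Sat.
Sunday occurs in April, July — 2 months.

2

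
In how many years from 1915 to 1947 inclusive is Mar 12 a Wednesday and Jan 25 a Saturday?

4

Check each year's weekday for Mar 12 and Jan 25:
  1915: Fri/Mon  1916: Sun/Tue  1917: Mon/Thu  1918: Tue/Fri  1919: Wed/Sat ✓  1920: Fri/Sun  1921: Sat/Tue  1922: Sun/Wed  1923: Mon/Thu  1924: Wed/Fri  1925: Thu/Sun  1926: Fri/Mon  1927: Sat/Tue  1928: Mon/Wed  …(5 more)…  1934: Mon/Thu  1935: Tue/Fri  1936: Thu/Sat  1937: Fri/Mon  1938: Sat/Tue  1939: Sun/Wed  1940: Tue/Thu  1941: Wed/Sat ✓  1942: Thu/Sun  1943: Fri/Mon  1944: Sun/Tue  1945: Mon/Thu  1946: Tue/Fri  1947: Wed/Sat ✓
Both conditions hold in: 1919, 1930, 1941, 1947 — 4.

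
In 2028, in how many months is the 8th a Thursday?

1

Check the 8th of each month of 2028: Jan 8: Sat, Feb 8: Tue, Mar 8: Wed, Apr 8: Sat, May 8: Mon, Jun 8: Thu, Jul 8: Sat, Aug 8: Tue, Sep 8: Fri, Oct 8: Sun, Nov 8: Wed, Dec 8: Fri.
Thursday occurs in June — 1 month.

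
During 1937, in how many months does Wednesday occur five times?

A month of length L has five Wednesdays iff its first Wednesday is on day ≤ L−28 (so day 1–3 in a 31-day month, 1–2 in a 30-day month, day 1 in a leap February).
Checking each month of 1937: Jan starts Fri (31d); Feb starts Mon (28d); Mar starts Mon (31d) ✓; Apr starts Thu (30d); May starts Sat (31d); Jun starts Tue (30d) ✓; Jul starts Thu (31d); Aug starts Sun (31d); Sep starts Wed (30d) ✓; Oct starts Fri (31d); Nov starts Mon (30d); Dec starts Wed (31d) ✓.
Five-Wednesday months: March, June, September, December → 4.

4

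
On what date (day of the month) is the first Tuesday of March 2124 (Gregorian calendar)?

March 1, 2124 is a Wednesday, so the first Tuesday is the 7th.
The first Tuesday is 7 + 0 = 7.

7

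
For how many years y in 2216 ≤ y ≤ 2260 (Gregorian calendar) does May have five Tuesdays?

May has 31 days; it has five Tuesdays when Tuesday falls among the first (month-length − 28) days — i.e. when May 1 is one of Tuesday/Monday/Sunday.
May 1 by year: 2216:Wed 2217:Thu 2218:Fri 2219:Sat 2220:Mon✓ 2221:Tue✓ 2222:Wed 2223:Thu 2224:Sat 2225:Sun✓ 2226:Mon✓ 2227:Tue✓ 2228:Thu 2229:Fri 2230:Sat …(15 more)… 2246:Fri 2247:Sat 2248:Mon✓ 2249:Tue✓ 2250:Wed 2251:Thu 2252:Sat 2253:Sun✓ 2254:Mon✓ 2255:Tue✓ 2256:Thu 2257:Fri 2258:Sat 2259:Sun✓ 2260:Tue✓
Years with five Tuesdays: 2220, 2221, 2225, 2226, 2227, 2231, 2232, 2236, 2237, 2238, 2242, 2243, 2248, 2249, 2253, 2254, 2255, 2259, 2260 → 19.

19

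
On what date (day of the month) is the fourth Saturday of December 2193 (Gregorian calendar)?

28

December 1, 2193 is a Sunday, so the first Saturday is the 7th.
The fourth Saturday is 7 + 21 = 28.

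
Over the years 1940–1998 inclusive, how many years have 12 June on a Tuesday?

8

Track 12 June's weekday year by year (advancing +1, or +2 across a Feb 29):
  1940: Wed  1941: Thu (+1)  1942: Fri (+1)  1943: Sat (+1)  1944: Mon (+2)
  1945: Tue (+1) ✓  1946: Wed (+1)  1947: Thu (+1)  1948: Sat (+2)  1949: Sun (+1)
  1950: Mon (+1)  1951: Tue (+1) ✓  1952: Thu (+2)  1953: Fri (+1)  … (31 more years) …
  1985: Wed (+1)  1986: Thu (+1)  1987: Fri (+1)  1988: Sun (+2)  1989: Mon (+1)
  1990: Tue (+1) ✓  1991: Wed (+1)  1992: Fri (+2)  1993: Sat (+1)  1994: Sun (+1)
  1995: Mon (+1)  1996: Wed (+2)  1997: Thu (+1)  1998: Fri (+1)
Tuesday years: 1945, 1951, 1956, 1962, 1973, 1979, 1984, 1990 — 8 in total.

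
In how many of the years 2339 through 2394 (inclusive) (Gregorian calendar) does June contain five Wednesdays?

16

June has 30 days; it has five Wednesdays when Wednesday falls among the first (month-length − 28) days — i.e. when June 1 is one of Wednesday/Tuesday.
June 1 by year: 2339:Thu 2340:Sat 2341:Sun 2342:Mon 2343:Tue✓ 2344:Thu 2345:Fri 2346:Sat 2347:Sun 2348:Tue✓ 2349:Wed✓ 2350:Thu 2351:Fri 2352:Sun 2353:Mon …(26 more)… 2380:Sun 2381:Mon 2382:Tue✓ 2383:Wed✓ 2384:Fri 2385:Sat 2386:Sun 2387:Mon 2388:Wed✓ 2389:Thu 2390:Fri 2391:Sat 2392:Mon 2393:Tue✓ 2394:Wed✓
Years with five Wednesdays: 2343, 2348, 2349, 2354, 2355, 2360, 2365, 2366, 2371, 2376, 2377, 2382, 2383, 2388, 2393, 2394 → 16.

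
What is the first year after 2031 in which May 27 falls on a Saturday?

From one year to the next, a fixed date's weekday advances by 1, or by 2 when a Feb 29 lies between the two dates.
2031: May 27 is Tuesday.
2032: Thursday (+2)
2033: Friday (+1)
2034: Saturday (+1)
May 27 falls on a Saturday in 2034.

2034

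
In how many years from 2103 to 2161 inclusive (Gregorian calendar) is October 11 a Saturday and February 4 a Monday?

3

Check each year's weekday for October 11 and February 4:
  2103: Thu/Sun  2104: Sat/Mon ✓  2105: Sun/Wed  2106: Mon/Thu  2107: Tue/Fri  2108: Thu/Sat  2109: Fri/Mon  2110: Sat/Tue  2111: Sun/Wed  2112: Tue/Thu  2113: Wed/Sat  2114: Thu/Sun  2115: Fri/Mon  2116: Sun/Tue  …(31 more)…  2148: Fri/Sun  2149: Sat/Tue  2150: Sun/Wed  2151: Mon/Thu  2152: Wed/Fri  2153: Thu/Sun  2154: Fri/Mon  2155: Sat/Tue  2156: Mon/Wed  2157: Tue/Fri  2158: Wed/Sat  2159: Thu/Sun  2160: Sat/Mon ✓  2161: Sun/Wed
Both conditions hold in: 2104, 2132, 2160 — 3.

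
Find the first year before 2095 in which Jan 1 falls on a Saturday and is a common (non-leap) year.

2089

Jan 1 advances by 2 weekdays after a leap year and by 1 after a common year.
2095: Jan 1 is Saturday.
2094: Friday
2093: Thursday
2092: Tuesday (leap)
2091: Monday
2090: Sunday
2089: Saturday
2089 begins on a Saturday and is a common year.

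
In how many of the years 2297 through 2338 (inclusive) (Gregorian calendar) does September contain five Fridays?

September has 30 days; it has five Fridays when Friday falls among the first (month-length − 28) days — i.e. when September 1 is one of Friday/Thursday.
September 1 by year: 2297:Wed 2298:Thu✓ 2299:Fri✓ 2300:Sat 2301:Sun 2302:Mon 2303:Tue 2304:Thu✓ 2305:Fri✓ 2306:Sat 2307:Sun 2308:Tue 2309:Wed 2310:Thu✓ 2311:Fri✓ …(12 more)… 2324:Mon 2325:Tue 2326:Wed 2327:Thu✓ 2328:Sat 2329:Sun 2330:Mon 2331:Tue 2332:Thu✓ 2333:Fri✓ 2334:Sat 2335:Sun 2336:Tue 2337:Wed 2338:Thu✓
Years with five Fridays: 2298, 2299, 2304, 2305, 2310, 2311, 2316, 2321, 2322, 2327, 2332, 2333, 2338 → 13.

13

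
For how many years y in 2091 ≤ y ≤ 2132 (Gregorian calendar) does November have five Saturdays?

12

November has 30 days; it has five Saturdays when Saturday falls among the first (month-length − 28) days — i.e. when November 1 is one of Saturday/Friday.
November 1 by year: 2091:Thu 2092:Sat✓ 2093:Sun 2094:Mon 2095:Tue 2096:Thu 2097:Fri✓ 2098:Sat✓ 2099:Sun 2100:Mon 2101:Tue 2102:Wed 2103:Thu 2104:Sat✓ 2105:Sun …(12 more)… 2118:Tue 2119:Wed 2120:Fri✓ 2121:Sat✓ 2122:Sun 2123:Mon 2124:Wed 2125:Thu 2126:Fri✓ 2127:Sat✓ 2128:Mon 2129:Tue 2130:Wed 2131:Thu 2132:Sat✓
Years with five Saturdays: 2092, 2097, 2098, 2104, 2109, 2110, 2115, 2120, 2121, 2126, 2127, 2132 → 12.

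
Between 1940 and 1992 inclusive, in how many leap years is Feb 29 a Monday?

Leap years in 1940–1992: 14 of them.
Feb 29 weekday advances by 5 (mod 7) from one leap year to the next four years later (or differs when a century non-leap intervenes).
Leap-day weekdays: 1940:Thu 1944:Tue 1948:Sun 1952:Fri 1956:Wed 1960:Mon✓ 1964:Sat 1968:Thu 1972:Tue 1976:Sun 1980:Fri 1984:Wed 1988:Mon✓ 1992:Sat
Monday: 1960, 1988 → 2.

2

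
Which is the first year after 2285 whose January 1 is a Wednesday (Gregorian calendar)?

Jan 1 advances by 2 weekdays after a leap year and by 1 after a common year.
2285: Jan 1 is Thursday.
2286: Friday
2287: Saturday
2288: Sunday (leap)
2289: Tuesday
2290: Wednesday
2290 begins on a Wednesday

2290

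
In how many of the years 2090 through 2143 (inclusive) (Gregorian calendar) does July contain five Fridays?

July has 31 days; it has five Fridays when Friday falls among the first (month-length − 28) days — i.e. when July 1 is one of Friday/Thursday/Wednesday.
July 1 by year: 2090:Sat 2091:Sun 2092:Tue 2093:Wed✓ 2094:Thu✓ 2095:Fri✓ 2096:Sun 2097:Mon 2098:Tue 2099:Wed✓ 2100:Thu✓ 2101:Fri✓ 2102:Sat 2103:Sun 2104:Tue …(24 more)… 2129:Fri✓ 2130:Sat 2131:Sun 2132:Tue 2133:Wed✓ 2134:Thu✓ 2135:Fri✓ 2136:Sun 2137:Mon 2138:Tue 2139:Wed✓ 2140:Fri✓ 2141:Sat 2142:Sun 2143:Mon
Years with five Fridays: 2093, 2094, 2095, 2099, 2100, 2101, 2105, 2106, 2107, 2111, 2112, 2116, 2117, 2118, 2122, 2123, 2128, 2129, 2133, 2134, 2135, 2139, 2140 → 23.

23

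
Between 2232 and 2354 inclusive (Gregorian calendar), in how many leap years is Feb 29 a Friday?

4

Leap years in 2232–2354: 30 of them.
Feb 29 weekday advances by 5 (mod 7) from one leap year to the next four years later (or differs when a century non-leap intervenes).
Leap-day weekdays: 2232:Wed 2236:Mon 2240:Sat 2244:Thu 2248:Tue 2252:Sun 2256:Fri✓ 2260:Wed 2264:Mon 2268:Sat 2272:Thu 2276:Tue 2280:Sun …(4 more)… 2304:Mon 2308:Sat 2312:Thu 2316:Tue 2320:Sun 2324:Fri✓ 2328:Wed 2332:Mon 2336:Sat 2340:Thu 2344:Tue 2348:Sun 2352:Fri✓
Friday: 2256, 2284, 2324, 2352 → 4.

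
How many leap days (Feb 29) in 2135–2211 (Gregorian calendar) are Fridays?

Leap years in 2135–2211: 18 of them.
Feb 29 weekday advances by 5 (mod 7) from one leap year to the next four years later (or differs when a century non-leap intervenes).
Leap-day weekdays: 2136:Wed 2140:Mon 2144:Sat 2148:Thu 2152:Tue 2156:Sun 2160:Fri✓ 2164:Wed 2168:Mon 2172:Sat 2176:Thu 2180:Tue 2184:Sun 2188:Fri✓ 2192:Wed 2196:Mon 2204:Wed 2208:Mon
Friday: 2160, 2188 → 2.

2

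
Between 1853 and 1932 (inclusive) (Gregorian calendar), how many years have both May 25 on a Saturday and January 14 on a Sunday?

2

Check each year's weekday for May 25 and January 14:
  1853: Wed/Fri  1854: Thu/Sat  1855: Fri/Sun  1856: Sun/Mon  1857: Mon/Wed  1858: Tue/Thu  1859: Wed/Fri  1860: Fri/Sat  1861: Sat/Mon  1862: Sun/Tue  1863: Mon/Wed  1864: Wed/Thu  1865: Thu/Sat  1866: Fri/Sun  …(52 more)…  1919: Sun/Tue  1920: Tue/Wed  1921: Wed/Fri  1922: Thu/Sat  1923: Fri/Sun  1924: Sun/Mon  1925: Mon/Wed  1926: Tue/Thu  1927: Wed/Fri  1928: Fri/Sat  1929: Sat/Mon  1930: Sun/Tue  1931: Mon/Wed  1932: Wed/Thu
Both conditions hold in: 1872, 1912 — 2.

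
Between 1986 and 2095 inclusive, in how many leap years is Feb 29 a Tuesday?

4

Leap years in 1986–2095: 27 of them.
Feb 29 weekday advances by 5 (mod 7) from one leap year to the next four years later (or differs when a century non-leap intervenes).
Leap-day weekdays: 1988:Mon 1992:Sat 1996:Thu 2000:Tue✓ 2004:Sun 2008:Fri 2012:Wed 2016:Mon 2020:Sat 2024:Thu 2028:Tue✓ 2032:Sun 2036:Fri 2040:Wed 2044:Mon 2048:Sat 2052:Thu 2056:Tue✓ 2060:Sun 2064:Fri 2068:Wed 2072:Mon 2076:Sat 2080:Thu 2084:Tue✓ 2088:Sun 2092:Fri
Tuesday: 2000, 2028, 2056, 2084 → 4.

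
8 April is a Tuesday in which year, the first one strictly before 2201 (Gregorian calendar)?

From one year to the next, a fixed date's weekday advances by 1, or by 2 when a Feb 29 lies between the two dates.
2201: April 8 is Wednesday.
2200: Tuesday (−1)
8 April falls on a Tuesday in 2200.

2200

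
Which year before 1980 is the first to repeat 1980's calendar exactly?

1952

Two years share a calendar iff Jan 1 falls on the same weekday and both are leap or both are common. 1980: Jan 1 is Tuesday, leap year.
1979: Jan 1 Monday, common
1978: Jan 1 Sunday, common
1977: Jan 1 Saturday, common
1976: Jan 1 Thursday, leap
1975: Jan 1 Wednesday, common
1974: Jan 1 Tuesday, common
1973: Jan 1 Monday, common
1972: Jan 1 Saturday, leap
1971: Jan 1 Friday, common
1970: Jan 1 Thursday, common
1969: Jan 1 Wednesday, common
1968: Jan 1 Monday, leap
1967: Jan 1 Sunday, common
1966: Jan 1 Saturday, common
1965: Jan 1 Friday, common
1964: Jan 1 Wednesday, leap
1963: Jan 1 Tuesday, common
1962: Jan 1 Monday, common
1961: Jan 1 Sunday, common
1960: Jan 1 Friday, leap
1959: Jan 1 Thursday, common
1958: Jan 1 Wednesday, common
1957: Jan 1 Tuesday, common
1956: Jan 1 Sunday, leap
1955: Jan 1 Saturday, common
1954: Jan 1 Friday, common
1953: Jan 1 Thursday, common
1952: Jan 1 Tuesday, leap
1952 matches on both conditions.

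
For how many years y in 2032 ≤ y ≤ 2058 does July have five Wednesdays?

July has 31 days; it has five Wednesdays when Wednesday falls among the first (month-length − 28) days — i.e. when July 1 is one of Wednesday/Tuesday/Monday.
July 1 by year: 2032:Thu 2033:Fri 2034:Sat 2035:Sun 2036:Tue✓ 2037:Wed✓ 2038:Thu 2039:Fri 2040:Sun 2041:Mon✓ 2042:Tue✓ 2043:Wed✓ 2044:Fri 2045:Sat 2046:Sun 2047:Mon✓ 2048:Wed✓ 2049:Thu 2050:Fri 2051:Sat 2052:Mon✓ 2053:Tue✓ 2054:Wed✓ 2055:Thu 2056:Sat 2057:Sun 2058:Mon✓
Years with five Wednesdays: 2036, 2037, 2041, 2042, 2043, 2047, 2048, 2052, 2053, 2054, 2058 → 11.

11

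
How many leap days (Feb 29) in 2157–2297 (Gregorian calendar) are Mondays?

6

Leap years in 2157–2297: 34 of them.
Feb 29 weekday advances by 5 (mod 7) from one leap year to the next four years later (or differs when a century non-leap intervenes).
Leap-day weekdays: 2160:Fri 2164:Wed 2168:Mon✓ 2172:Sat 2176:Thu 2180:Tue 2184:Sun 2188:Fri 2192:Wed 2196:Mon✓ 2204:Wed 2208:Mon✓ 2212:Sat …(8 more)… 2248:Tue 2252:Sun 2256:Fri 2260:Wed 2264:Mon✓ 2268:Sat 2272:Thu 2276:Tue 2280:Sun 2284:Fri 2288:Wed 2292:Mon✓ 2296:Sat
Monday: 2168, 2196, 2208, 2236, 2264, 2292 → 6.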